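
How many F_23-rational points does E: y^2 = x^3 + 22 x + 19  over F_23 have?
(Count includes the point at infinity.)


For each x in F_23, count y with y^2 = x^3 + 22 x + 19 mod 23:
  x = 2: RHS = 2, y in [5, 18]  -> 2 point(s)
  x = 5: RHS = 1, y in [1, 22]  -> 2 point(s)
  x = 9: RHS = 3, y in [7, 16]  -> 2 point(s)
  x = 13: RHS = 18, y in [8, 15]  -> 2 point(s)
  x = 14: RHS = 12, y in [9, 14]  -> 2 point(s)
  x = 17: RHS = 16, y in [4, 19]  -> 2 point(s)
  x = 20: RHS = 18, y in [8, 15]  -> 2 point(s)
  x = 21: RHS = 13, y in [6, 17]  -> 2 point(s)
Affine points: 16. Add the point at infinity: total = 17.

#E(F_23) = 17


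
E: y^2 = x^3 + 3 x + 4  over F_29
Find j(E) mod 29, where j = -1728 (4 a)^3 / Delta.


Delta = -16(4 a^3 + 27 b^2) mod 29 = 2
-1728 * (4 a)^3 = -1728 * (4*3)^3 mod 29 = 1
j = 1 * 2^(-1) mod 29 = 15

j = 15 (mod 29)


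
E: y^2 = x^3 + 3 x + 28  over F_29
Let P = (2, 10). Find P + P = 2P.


Doubling: s = (3 x1^2 + a) / (2 y1)
s = (3*2^2 + 3) / (2*10) mod 29 = 8
x3 = s^2 - 2 x1 mod 29 = 8^2 - 2*2 = 2
y3 = s (x1 - x3) - y1 mod 29 = 8 * (2 - 2) - 10 = 19

2P = (2, 19)


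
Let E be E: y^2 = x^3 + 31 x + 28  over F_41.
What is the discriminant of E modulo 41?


4 a^3 + 27 b^2 = 4*31^3 + 27*28^2 = 119164 + 21168 = 140332
Delta = -16 * (140332) = -2245312
Delta mod 41 = 12

Delta = 12 (mod 41)


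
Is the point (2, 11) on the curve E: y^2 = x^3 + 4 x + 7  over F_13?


Check whether y^2 = x^3 + 4 x + 7 (mod 13) for (x, y) = (2, 11).
LHS: y^2 = 11^2 mod 13 = 4
RHS: x^3 + 4 x + 7 = 2^3 + 4*2 + 7 mod 13 = 10
LHS != RHS

No, not on the curve


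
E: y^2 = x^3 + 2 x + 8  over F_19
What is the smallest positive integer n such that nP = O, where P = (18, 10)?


Compute successive multiples of P until we hit O:
  1P = (18, 10)
  2P = (8, 2)
  3P = (2, 18)
  4P = (4, 2)
  5P = (14, 14)
  6P = (7, 17)
  7P = (1, 12)
  8P = (1, 7)
  ... (continuing to 15P)
  15P = O

ord(P) = 15


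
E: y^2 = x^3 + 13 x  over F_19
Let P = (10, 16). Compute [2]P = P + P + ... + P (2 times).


k = 2 = 10_2 (binary, LSB first: 01)
Double-and-add from P = (10, 16):
  bit 0 = 0: acc unchanged = O
  bit 1 = 1: acc = O + (6, 16) = (6, 16)

2P = (6, 16)


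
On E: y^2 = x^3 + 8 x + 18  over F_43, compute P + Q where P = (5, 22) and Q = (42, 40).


P != Q, so use the chord formula.
s = (y2 - y1) / (x2 - x1) = (18) / (37) mod 43 = 40
x3 = s^2 - x1 - x2 mod 43 = 40^2 - 5 - 42 = 5
y3 = s (x1 - x3) - y1 mod 43 = 40 * (5 - 5) - 22 = 21

P + Q = (5, 21)


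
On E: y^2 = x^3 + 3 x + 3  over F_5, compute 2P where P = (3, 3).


Doubling: s = (3 x1^2 + a) / (2 y1)
s = (3*3^2 + 3) / (2*3) mod 5 = 0
x3 = s^2 - 2 x1 mod 5 = 0^2 - 2*3 = 4
y3 = s (x1 - x3) - y1 mod 5 = 0 * (3 - 4) - 3 = 2

2P = (4, 2)


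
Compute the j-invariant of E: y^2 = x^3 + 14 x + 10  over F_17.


Delta = -16(4 a^3 + 27 b^2) mod 17 = 8
-1728 * (4 a)^3 = -1728 * (4*14)^3 mod 17 = 2
j = 2 * 8^(-1) mod 17 = 13

j = 13 (mod 17)


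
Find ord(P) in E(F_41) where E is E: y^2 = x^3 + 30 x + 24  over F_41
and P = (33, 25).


Compute successive multiples of P until we hit O:
  1P = (33, 25)
  2P = (14, 20)
  3P = (37, 2)
  4P = (22, 4)
  5P = (32, 3)
  6P = (9, 11)
  7P = (15, 6)
  8P = (36, 6)
  ... (continuing to 40P)
  40P = O

ord(P) = 40


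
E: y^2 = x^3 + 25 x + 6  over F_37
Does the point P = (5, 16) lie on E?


Check whether y^2 = x^3 + 25 x + 6 (mod 37) for (x, y) = (5, 16).
LHS: y^2 = 16^2 mod 37 = 34
RHS: x^3 + 25 x + 6 = 5^3 + 25*5 + 6 mod 37 = 34
LHS = RHS

Yes, on the curve


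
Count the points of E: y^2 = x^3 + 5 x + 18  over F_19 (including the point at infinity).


For each x in F_19, count y with y^2 = x^3 + 5 x + 18 mod 19:
  x = 1: RHS = 5, y in [9, 10]  -> 2 point(s)
  x = 2: RHS = 17, y in [6, 13]  -> 2 point(s)
  x = 4: RHS = 7, y in [8, 11]  -> 2 point(s)
  x = 5: RHS = 16, y in [4, 15]  -> 2 point(s)
  x = 6: RHS = 17, y in [6, 13]  -> 2 point(s)
  x = 7: RHS = 16, y in [4, 15]  -> 2 point(s)
  x = 8: RHS = 0, y in [0]  -> 1 point(s)
  x = 10: RHS = 4, y in [2, 17]  -> 2 point(s)
  x = 11: RHS = 17, y in [6, 13]  -> 2 point(s)
  x = 12: RHS = 1, y in [1, 18]  -> 2 point(s)
  x = 13: RHS = 0, y in [0]  -> 1 point(s)
  x = 14: RHS = 1, y in [1, 18]  -> 2 point(s)
  x = 17: RHS = 0, y in [0]  -> 1 point(s)
Affine points: 23. Add the point at infinity: total = 24.

#E(F_19) = 24


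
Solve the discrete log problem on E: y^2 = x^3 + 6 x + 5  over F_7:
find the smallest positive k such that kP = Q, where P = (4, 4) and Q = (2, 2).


Enumerate multiples of P until we hit Q = (2, 2):
  1P = (4, 4)
  2P = (3, 1)
  3P = (2, 2)
Match found at i = 3.

k = 3


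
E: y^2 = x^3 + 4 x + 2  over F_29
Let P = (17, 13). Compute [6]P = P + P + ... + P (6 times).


k = 6 = 110_2 (binary, LSB first: 011)
Double-and-add from P = (17, 13):
  bit 0 = 0: acc unchanged = O
  bit 1 = 1: acc = O + (8, 13) = (8, 13)
  bit 2 = 1: acc = (8, 13) + (12, 26) = (25, 26)

6P = (25, 26)


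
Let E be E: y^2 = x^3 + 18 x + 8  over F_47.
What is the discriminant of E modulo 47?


4 a^3 + 27 b^2 = 4*18^3 + 27*8^2 = 23328 + 1728 = 25056
Delta = -16 * (25056) = -400896
Delta mod 47 = 14

Delta = 14 (mod 47)


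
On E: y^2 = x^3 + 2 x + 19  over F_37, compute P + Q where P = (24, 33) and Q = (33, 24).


P != Q, so use the chord formula.
s = (y2 - y1) / (x2 - x1) = (28) / (9) mod 37 = 36
x3 = s^2 - x1 - x2 mod 37 = 36^2 - 24 - 33 = 18
y3 = s (x1 - x3) - y1 mod 37 = 36 * (24 - 18) - 33 = 35

P + Q = (18, 35)


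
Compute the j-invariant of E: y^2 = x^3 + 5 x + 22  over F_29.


Delta = -16(4 a^3 + 27 b^2) mod 29 = 6
-1728 * (4 a)^3 = -1728 * (4*5)^3 mod 29 = 10
j = 10 * 6^(-1) mod 29 = 21

j = 21 (mod 29)


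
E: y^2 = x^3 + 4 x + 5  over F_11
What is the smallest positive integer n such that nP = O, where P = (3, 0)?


Compute successive multiples of P until we hit O:
  1P = (3, 0)
  2P = O

ord(P) = 2


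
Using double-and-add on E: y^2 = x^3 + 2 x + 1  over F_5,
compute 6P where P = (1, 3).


k = 6 = 110_2 (binary, LSB first: 011)
Double-and-add from P = (1, 3):
  bit 0 = 0: acc unchanged = O
  bit 1 = 1: acc = O + (3, 2) = (3, 2)
  bit 2 = 1: acc = (3, 2) + (0, 1) = (1, 2)

6P = (1, 2)


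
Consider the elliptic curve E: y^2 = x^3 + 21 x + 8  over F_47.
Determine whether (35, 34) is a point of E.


Check whether y^2 = x^3 + 21 x + 8 (mod 47) for (x, y) = (35, 34).
LHS: y^2 = 34^2 mod 47 = 28
RHS: x^3 + 21 x + 8 = 35^3 + 21*35 + 8 mod 47 = 2
LHS != RHS

No, not on the curve


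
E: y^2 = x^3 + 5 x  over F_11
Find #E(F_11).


For each x in F_11, count y with y^2 = x^3 + 5 x + 0 mod 11:
  x = 0: RHS = 0, y in [0]  -> 1 point(s)
  x = 3: RHS = 9, y in [3, 8]  -> 2 point(s)
  x = 6: RHS = 4, y in [2, 9]  -> 2 point(s)
  x = 7: RHS = 4, y in [2, 9]  -> 2 point(s)
  x = 9: RHS = 4, y in [2, 9]  -> 2 point(s)
  x = 10: RHS = 5, y in [4, 7]  -> 2 point(s)
Affine points: 11. Add the point at infinity: total = 12.

#E(F_11) = 12


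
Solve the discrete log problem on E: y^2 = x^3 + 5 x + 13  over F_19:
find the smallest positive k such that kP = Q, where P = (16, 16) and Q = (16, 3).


Enumerate multiples of P until we hit Q = (16, 3):
  1P = (16, 16)
  2P = (7, 12)
  3P = (3, 13)
  4P = (5, 7)
  5P = (15, 9)
  6P = (18, 8)
  7P = (1, 0)
  8P = (18, 11)
  9P = (15, 10)
  10P = (5, 12)
  11P = (3, 6)
  12P = (7, 7)
  13P = (16, 3)
Match found at i = 13.

k = 13


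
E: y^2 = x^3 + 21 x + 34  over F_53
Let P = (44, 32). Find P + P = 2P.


Doubling: s = (3 x1^2 + a) / (2 y1)
s = (3*44^2 + 21) / (2*32) mod 53 = 24
x3 = s^2 - 2 x1 mod 53 = 24^2 - 2*44 = 11
y3 = s (x1 - x3) - y1 mod 53 = 24 * (44 - 11) - 32 = 18

2P = (11, 18)


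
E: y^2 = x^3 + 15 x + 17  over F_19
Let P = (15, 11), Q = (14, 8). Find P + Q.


P != Q, so use the chord formula.
s = (y2 - y1) / (x2 - x1) = (16) / (18) mod 19 = 3
x3 = s^2 - x1 - x2 mod 19 = 3^2 - 15 - 14 = 18
y3 = s (x1 - x3) - y1 mod 19 = 3 * (15 - 18) - 11 = 18

P + Q = (18, 18)


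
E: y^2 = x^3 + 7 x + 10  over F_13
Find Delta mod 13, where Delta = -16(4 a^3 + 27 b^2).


4 a^3 + 27 b^2 = 4*7^3 + 27*10^2 = 1372 + 2700 = 4072
Delta = -16 * (4072) = -65152
Delta mod 13 = 4

Delta = 4 (mod 13)


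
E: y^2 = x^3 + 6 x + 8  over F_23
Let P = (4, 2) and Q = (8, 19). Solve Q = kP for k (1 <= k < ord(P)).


Enumerate multiples of P until we hit Q = (8, 19):
  1P = (4, 2)
  2P = (19, 14)
  3P = (8, 4)
  4P = (17, 3)
  5P = (5, 5)
  6P = (0, 10)
  7P = (0, 13)
  8P = (5, 18)
  9P = (17, 20)
  10P = (8, 19)
Match found at i = 10.

k = 10


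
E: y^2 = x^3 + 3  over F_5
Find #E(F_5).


For each x in F_5, count y with y^2 = x^3 + 0 x + 3 mod 5:
  x = 1: RHS = 4, y in [2, 3]  -> 2 point(s)
  x = 2: RHS = 1, y in [1, 4]  -> 2 point(s)
  x = 3: RHS = 0, y in [0]  -> 1 point(s)
Affine points: 5. Add the point at infinity: total = 6.

#E(F_5) = 6


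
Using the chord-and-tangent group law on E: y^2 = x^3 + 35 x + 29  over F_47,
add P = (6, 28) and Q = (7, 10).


P != Q, so use the chord formula.
s = (y2 - y1) / (x2 - x1) = (29) / (1) mod 47 = 29
x3 = s^2 - x1 - x2 mod 47 = 29^2 - 6 - 7 = 29
y3 = s (x1 - x3) - y1 mod 47 = 29 * (6 - 29) - 28 = 10

P + Q = (29, 10)


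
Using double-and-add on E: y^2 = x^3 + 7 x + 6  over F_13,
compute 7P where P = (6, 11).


k = 7 = 111_2 (binary, LSB first: 111)
Double-and-add from P = (6, 11):
  bit 0 = 1: acc = O + (6, 11) = (6, 11)
  bit 1 = 1: acc = (6, 11) + (11, 6) = (10, 6)
  bit 2 = 1: acc = (10, 6) + (1, 12) = (1, 1)

7P = (1, 1)


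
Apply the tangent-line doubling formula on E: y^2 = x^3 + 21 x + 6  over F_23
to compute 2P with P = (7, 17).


Doubling: s = (3 x1^2 + a) / (2 y1)
s = (3*7^2 + 21) / (2*17) mod 23 = 9
x3 = s^2 - 2 x1 mod 23 = 9^2 - 2*7 = 21
y3 = s (x1 - x3) - y1 mod 23 = 9 * (7 - 21) - 17 = 18

2P = (21, 18)


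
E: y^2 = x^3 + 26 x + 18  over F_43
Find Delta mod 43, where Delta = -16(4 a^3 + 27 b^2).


4 a^3 + 27 b^2 = 4*26^3 + 27*18^2 = 70304 + 8748 = 79052
Delta = -16 * (79052) = -1264832
Delta mod 43 = 13

Delta = 13 (mod 43)


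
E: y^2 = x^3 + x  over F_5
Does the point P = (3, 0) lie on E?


Check whether y^2 = x^3 + 1 x + 0 (mod 5) for (x, y) = (3, 0).
LHS: y^2 = 0^2 mod 5 = 0
RHS: x^3 + 1 x + 0 = 3^3 + 1*3 + 0 mod 5 = 0
LHS = RHS

Yes, on the curve


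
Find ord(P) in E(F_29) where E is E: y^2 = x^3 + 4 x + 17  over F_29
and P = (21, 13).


Compute successive multiples of P until we hit O:
  1P = (21, 13)
  2P = (15, 1)
  3P = (26, 6)
  4P = (6, 24)
  5P = (22, 9)
  6P = (2, 27)
  7P = (1, 15)
  8P = (16, 1)
  ... (continuing to 38P)
  38P = O

ord(P) = 38


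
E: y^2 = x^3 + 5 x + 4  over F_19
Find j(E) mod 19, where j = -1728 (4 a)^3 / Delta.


Delta = -16(4 a^3 + 27 b^2) mod 19 = 3
-1728 * (4 a)^3 = -1728 * (4*5)^3 mod 19 = 1
j = 1 * 3^(-1) mod 19 = 13

j = 13 (mod 19)


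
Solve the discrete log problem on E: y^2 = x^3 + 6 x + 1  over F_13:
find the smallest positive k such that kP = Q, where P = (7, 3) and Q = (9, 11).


Enumerate multiples of P until we hit Q = (9, 11):
  1P = (7, 3)
  2P = (9, 11)
Match found at i = 2.

k = 2


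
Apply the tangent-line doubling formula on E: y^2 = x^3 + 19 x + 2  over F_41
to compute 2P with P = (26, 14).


Doubling: s = (3 x1^2 + a) / (2 y1)
s = (3*26^2 + 19) / (2*14) mod 41 = 16
x3 = s^2 - 2 x1 mod 41 = 16^2 - 2*26 = 40
y3 = s (x1 - x3) - y1 mod 41 = 16 * (26 - 40) - 14 = 8

2P = (40, 8)


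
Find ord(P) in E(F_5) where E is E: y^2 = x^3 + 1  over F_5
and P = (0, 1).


Compute successive multiples of P until we hit O:
  1P = (0, 1)
  2P = (0, 4)
  3P = O

ord(P) = 3


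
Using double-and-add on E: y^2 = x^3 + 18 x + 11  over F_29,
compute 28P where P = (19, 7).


k = 28 = 11100_2 (binary, LSB first: 00111)
Double-and-add from P = (19, 7):
  bit 0 = 0: acc unchanged = O
  bit 1 = 0: acc unchanged = O
  bit 2 = 1: acc = O + (1, 1) = (1, 1)
  bit 3 = 1: acc = (1, 1) + (14, 22) = (7, 25)
  bit 4 = 1: acc = (7, 25) + (8, 0) = (1, 28)

28P = (1, 28)


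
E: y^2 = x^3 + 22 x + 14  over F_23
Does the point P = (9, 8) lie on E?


Check whether y^2 = x^3 + 22 x + 14 (mod 23) for (x, y) = (9, 8).
LHS: y^2 = 8^2 mod 23 = 18
RHS: x^3 + 22 x + 14 = 9^3 + 22*9 + 14 mod 23 = 21
LHS != RHS

No, not on the curve


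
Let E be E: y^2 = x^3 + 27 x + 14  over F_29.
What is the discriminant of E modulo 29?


4 a^3 + 27 b^2 = 4*27^3 + 27*14^2 = 78732 + 5292 = 84024
Delta = -16 * (84024) = -1344384
Delta mod 29 = 27

Delta = 27 (mod 29)


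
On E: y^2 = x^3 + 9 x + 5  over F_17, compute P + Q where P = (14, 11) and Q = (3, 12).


P != Q, so use the chord formula.
s = (y2 - y1) / (x2 - x1) = (1) / (6) mod 17 = 3
x3 = s^2 - x1 - x2 mod 17 = 3^2 - 14 - 3 = 9
y3 = s (x1 - x3) - y1 mod 17 = 3 * (14 - 9) - 11 = 4

P + Q = (9, 4)


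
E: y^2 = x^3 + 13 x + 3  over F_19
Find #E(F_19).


For each x in F_19, count y with y^2 = x^3 + 13 x + 3 mod 19:
  x = 1: RHS = 17, y in [6, 13]  -> 2 point(s)
  x = 4: RHS = 5, y in [9, 10]  -> 2 point(s)
  x = 7: RHS = 0, y in [0]  -> 1 point(s)
  x = 8: RHS = 11, y in [7, 12]  -> 2 point(s)
  x = 12: RHS = 6, y in [5, 14]  -> 2 point(s)
  x = 15: RHS = 1, y in [1, 18]  -> 2 point(s)
  x = 17: RHS = 7, y in [8, 11]  -> 2 point(s)
Affine points: 13. Add the point at infinity: total = 14.

#E(F_19) = 14


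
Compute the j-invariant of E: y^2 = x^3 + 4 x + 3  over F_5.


Delta = -16(4 a^3 + 27 b^2) mod 5 = 1
-1728 * (4 a)^3 = -1728 * (4*4)^3 mod 5 = 2
j = 2 * 1^(-1) mod 5 = 2

j = 2 (mod 5)


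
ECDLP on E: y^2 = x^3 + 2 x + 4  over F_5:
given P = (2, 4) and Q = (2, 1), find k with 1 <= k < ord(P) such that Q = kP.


Enumerate multiples of P until we hit Q = (2, 1):
  1P = (2, 4)
  2P = (0, 2)
  3P = (4, 4)
  4P = (4, 1)
  5P = (0, 3)
  6P = (2, 1)
Match found at i = 6.

k = 6


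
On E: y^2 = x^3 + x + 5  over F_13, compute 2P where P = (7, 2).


Doubling: s = (3 x1^2 + a) / (2 y1)
s = (3*7^2 + 1) / (2*2) mod 13 = 11
x3 = s^2 - 2 x1 mod 13 = 11^2 - 2*7 = 3
y3 = s (x1 - x3) - y1 mod 13 = 11 * (7 - 3) - 2 = 3

2P = (3, 3)


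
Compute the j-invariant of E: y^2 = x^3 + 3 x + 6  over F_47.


Delta = -16(4 a^3 + 27 b^2) mod 47 = 16
-1728 * (4 a)^3 = -1728 * (4*3)^3 mod 47 = 20
j = 20 * 16^(-1) mod 47 = 13

j = 13 (mod 47)


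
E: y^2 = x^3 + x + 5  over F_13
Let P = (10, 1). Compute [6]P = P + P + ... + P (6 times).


k = 6 = 110_2 (binary, LSB first: 011)
Double-and-add from P = (10, 1):
  bit 0 = 0: acc unchanged = O
  bit 1 = 1: acc = O + (7, 2) = (7, 2)
  bit 2 = 1: acc = (7, 2) + (3, 3) = (12, 9)

6P = (12, 9)


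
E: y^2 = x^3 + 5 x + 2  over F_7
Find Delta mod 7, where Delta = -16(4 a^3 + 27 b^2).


4 a^3 + 27 b^2 = 4*5^3 + 27*2^2 = 500 + 108 = 608
Delta = -16 * (608) = -9728
Delta mod 7 = 2

Delta = 2 (mod 7)


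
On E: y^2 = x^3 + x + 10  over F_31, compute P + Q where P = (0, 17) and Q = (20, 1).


P != Q, so use the chord formula.
s = (y2 - y1) / (x2 - x1) = (15) / (20) mod 31 = 24
x3 = s^2 - x1 - x2 mod 31 = 24^2 - 0 - 20 = 29
y3 = s (x1 - x3) - y1 mod 31 = 24 * (0 - 29) - 17 = 0

P + Q = (29, 0)


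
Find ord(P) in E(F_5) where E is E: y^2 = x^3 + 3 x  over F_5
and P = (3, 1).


Compute successive multiples of P until we hit O:
  1P = (3, 1)
  2P = (4, 4)
  3P = (2, 2)
  4P = (1, 2)
  5P = (0, 0)
  6P = (1, 3)
  7P = (2, 3)
  8P = (4, 1)
  ... (continuing to 10P)
  10P = O

ord(P) = 10


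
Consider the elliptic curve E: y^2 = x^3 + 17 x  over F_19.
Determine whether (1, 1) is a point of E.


Check whether y^2 = x^3 + 17 x + 0 (mod 19) for (x, y) = (1, 1).
LHS: y^2 = 1^2 mod 19 = 1
RHS: x^3 + 17 x + 0 = 1^3 + 17*1 + 0 mod 19 = 18
LHS != RHS

No, not on the curve


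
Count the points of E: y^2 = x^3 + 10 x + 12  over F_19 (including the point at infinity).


For each x in F_19, count y with y^2 = x^3 + 10 x + 12 mod 19:
  x = 1: RHS = 4, y in [2, 17]  -> 2 point(s)
  x = 5: RHS = 16, y in [4, 15]  -> 2 point(s)
  x = 7: RHS = 7, y in [8, 11]  -> 2 point(s)
  x = 11: RHS = 9, y in [3, 16]  -> 2 point(s)
  x = 12: RHS = 17, y in [6, 13]  -> 2 point(s)
  x = 18: RHS = 1, y in [1, 18]  -> 2 point(s)
Affine points: 12. Add the point at infinity: total = 13.

#E(F_19) = 13


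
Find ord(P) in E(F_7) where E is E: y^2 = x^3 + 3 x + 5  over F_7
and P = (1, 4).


Compute successive multiples of P until we hit O:
  1P = (1, 4)
  2P = (6, 1)
  3P = (4, 2)
  4P = (4, 5)
  5P = (6, 6)
  6P = (1, 3)
  7P = O

ord(P) = 7


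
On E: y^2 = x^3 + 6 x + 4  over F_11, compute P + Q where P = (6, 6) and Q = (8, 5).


P != Q, so use the chord formula.
s = (y2 - y1) / (x2 - x1) = (10) / (2) mod 11 = 5
x3 = s^2 - x1 - x2 mod 11 = 5^2 - 6 - 8 = 0
y3 = s (x1 - x3) - y1 mod 11 = 5 * (6 - 0) - 6 = 2

P + Q = (0, 2)


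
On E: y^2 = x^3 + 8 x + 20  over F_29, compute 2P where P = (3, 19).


Doubling: s = (3 x1^2 + a) / (2 y1)
s = (3*3^2 + 8) / (2*19) mod 29 = 20
x3 = s^2 - 2 x1 mod 29 = 20^2 - 2*3 = 17
y3 = s (x1 - x3) - y1 mod 29 = 20 * (3 - 17) - 19 = 20

2P = (17, 20)


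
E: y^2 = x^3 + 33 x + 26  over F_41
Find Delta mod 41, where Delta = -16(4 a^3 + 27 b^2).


4 a^3 + 27 b^2 = 4*33^3 + 27*26^2 = 143748 + 18252 = 162000
Delta = -16 * (162000) = -2592000
Delta mod 41 = 20

Delta = 20 (mod 41)


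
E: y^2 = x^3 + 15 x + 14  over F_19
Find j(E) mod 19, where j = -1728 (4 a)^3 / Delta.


Delta = -16(4 a^3 + 27 b^2) mod 19 = 3
-1728 * (4 a)^3 = -1728 * (4*15)^3 mod 19 = 8
j = 8 * 3^(-1) mod 19 = 9

j = 9 (mod 19)


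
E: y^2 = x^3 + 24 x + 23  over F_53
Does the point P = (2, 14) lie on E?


Check whether y^2 = x^3 + 24 x + 23 (mod 53) for (x, y) = (2, 14).
LHS: y^2 = 14^2 mod 53 = 37
RHS: x^3 + 24 x + 23 = 2^3 + 24*2 + 23 mod 53 = 26
LHS != RHS

No, not on the curve


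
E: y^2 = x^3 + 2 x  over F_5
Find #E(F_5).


For each x in F_5, count y with y^2 = x^3 + 2 x + 0 mod 5:
  x = 0: RHS = 0, y in [0]  -> 1 point(s)
Affine points: 1. Add the point at infinity: total = 2.

#E(F_5) = 2


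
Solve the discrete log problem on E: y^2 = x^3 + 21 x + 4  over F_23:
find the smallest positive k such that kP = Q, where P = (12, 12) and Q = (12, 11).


Enumerate multiples of P until we hit Q = (12, 11):
  1P = (12, 12)
  2P = (2, 10)
  3P = (21, 0)
  4P = (2, 13)
  5P = (12, 11)
Match found at i = 5.

k = 5


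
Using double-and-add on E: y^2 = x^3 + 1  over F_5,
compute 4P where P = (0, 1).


k = 4 = 100_2 (binary, LSB first: 001)
Double-and-add from P = (0, 1):
  bit 0 = 0: acc unchanged = O
  bit 1 = 0: acc unchanged = O
  bit 2 = 1: acc = O + (0, 1) = (0, 1)

4P = (0, 1)


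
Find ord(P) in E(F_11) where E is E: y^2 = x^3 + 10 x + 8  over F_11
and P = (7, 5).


Compute successive multiples of P until we hit O:
  1P = (7, 5)
  2P = (6, 3)
  3P = (2, 5)
  4P = (2, 6)
  5P = (6, 8)
  6P = (7, 6)
  7P = O

ord(P) = 7


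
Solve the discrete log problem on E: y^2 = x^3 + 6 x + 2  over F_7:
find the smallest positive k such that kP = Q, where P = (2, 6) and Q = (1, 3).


Enumerate multiples of P until we hit Q = (1, 3):
  1P = (2, 6)
  2P = (0, 4)
  3P = (6, 4)
  4P = (1, 4)
  5P = (1, 3)
Match found at i = 5.

k = 5


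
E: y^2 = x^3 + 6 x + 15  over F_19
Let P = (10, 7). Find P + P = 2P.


Doubling: s = (3 x1^2 + a) / (2 y1)
s = (3*10^2 + 6) / (2*7) mod 19 = 11
x3 = s^2 - 2 x1 mod 19 = 11^2 - 2*10 = 6
y3 = s (x1 - x3) - y1 mod 19 = 11 * (10 - 6) - 7 = 18

2P = (6, 18)


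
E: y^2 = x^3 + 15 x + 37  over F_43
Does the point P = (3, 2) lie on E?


Check whether y^2 = x^3 + 15 x + 37 (mod 43) for (x, y) = (3, 2).
LHS: y^2 = 2^2 mod 43 = 4
RHS: x^3 + 15 x + 37 = 3^3 + 15*3 + 37 mod 43 = 23
LHS != RHS

No, not on the curve


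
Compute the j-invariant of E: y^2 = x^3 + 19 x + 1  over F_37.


Delta = -16(4 a^3 + 27 b^2) mod 37 = 4
-1728 * (4 a)^3 = -1728 * (4*19)^3 mod 37 = 14
j = 14 * 4^(-1) mod 37 = 22

j = 22 (mod 37)


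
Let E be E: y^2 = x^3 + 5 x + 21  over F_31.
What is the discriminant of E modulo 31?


4 a^3 + 27 b^2 = 4*5^3 + 27*21^2 = 500 + 11907 = 12407
Delta = -16 * (12407) = -198512
Delta mod 31 = 12

Delta = 12 (mod 31)


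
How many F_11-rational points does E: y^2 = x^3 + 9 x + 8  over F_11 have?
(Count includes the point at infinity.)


For each x in F_11, count y with y^2 = x^3 + 9 x + 8 mod 11:
  x = 2: RHS = 1, y in [1, 10]  -> 2 point(s)
  x = 4: RHS = 9, y in [3, 8]  -> 2 point(s)
  x = 6: RHS = 3, y in [5, 6]  -> 2 point(s)
  x = 8: RHS = 9, y in [3, 8]  -> 2 point(s)
  x = 9: RHS = 4, y in [2, 9]  -> 2 point(s)
  x = 10: RHS = 9, y in [3, 8]  -> 2 point(s)
Affine points: 12. Add the point at infinity: total = 13.

#E(F_11) = 13


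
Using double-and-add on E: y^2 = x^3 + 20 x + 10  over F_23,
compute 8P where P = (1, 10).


k = 8 = 1000_2 (binary, LSB first: 0001)
Double-and-add from P = (1, 10):
  bit 0 = 0: acc unchanged = O
  bit 1 = 0: acc unchanged = O
  bit 2 = 0: acc unchanged = O
  bit 3 = 1: acc = O + (1, 13) = (1, 13)

8P = (1, 13)


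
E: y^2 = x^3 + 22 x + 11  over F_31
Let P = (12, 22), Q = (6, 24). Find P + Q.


P != Q, so use the chord formula.
s = (y2 - y1) / (x2 - x1) = (2) / (25) mod 31 = 10
x3 = s^2 - x1 - x2 mod 31 = 10^2 - 12 - 6 = 20
y3 = s (x1 - x3) - y1 mod 31 = 10 * (12 - 20) - 22 = 22

P + Q = (20, 22)


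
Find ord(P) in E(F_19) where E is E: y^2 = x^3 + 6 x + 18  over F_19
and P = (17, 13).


Compute successive multiples of P until we hit O:
  1P = (17, 13)
  2P = (11, 16)
  3P = (15, 5)
  4P = (3, 5)
  5P = (16, 12)
  6P = (6, 17)
  7P = (1, 14)
  8P = (18, 12)
  ... (continuing to 22P)
  22P = O

ord(P) = 22


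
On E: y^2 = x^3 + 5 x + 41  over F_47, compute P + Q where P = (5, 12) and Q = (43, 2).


P != Q, so use the chord formula.
s = (y2 - y1) / (x2 - x1) = (37) / (38) mod 47 = 22
x3 = s^2 - x1 - x2 mod 47 = 22^2 - 5 - 43 = 13
y3 = s (x1 - x3) - y1 mod 47 = 22 * (5 - 13) - 12 = 0

P + Q = (13, 0)


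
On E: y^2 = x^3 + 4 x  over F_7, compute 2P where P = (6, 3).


Doubling: s = (3 x1^2 + a) / (2 y1)
s = (3*6^2 + 4) / (2*3) mod 7 = 0
x3 = s^2 - 2 x1 mod 7 = 0^2 - 2*6 = 2
y3 = s (x1 - x3) - y1 mod 7 = 0 * (6 - 2) - 3 = 4

2P = (2, 4)


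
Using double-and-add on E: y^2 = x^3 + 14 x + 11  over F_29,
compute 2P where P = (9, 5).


k = 2 = 10_2 (binary, LSB first: 01)
Double-and-add from P = (9, 5):
  bit 0 = 0: acc unchanged = O
  bit 1 = 1: acc = O + (10, 7) = (10, 7)

2P = (10, 7)


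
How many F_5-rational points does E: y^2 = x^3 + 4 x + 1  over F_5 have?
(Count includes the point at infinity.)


For each x in F_5, count y with y^2 = x^3 + 4 x + 1 mod 5:
  x = 0: RHS = 1, y in [1, 4]  -> 2 point(s)
  x = 1: RHS = 1, y in [1, 4]  -> 2 point(s)
  x = 3: RHS = 0, y in [0]  -> 1 point(s)
  x = 4: RHS = 1, y in [1, 4]  -> 2 point(s)
Affine points: 7. Add the point at infinity: total = 8.

#E(F_5) = 8


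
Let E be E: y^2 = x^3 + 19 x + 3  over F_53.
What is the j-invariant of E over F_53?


Delta = -16(4 a^3 + 27 b^2) mod 53 = 4
-1728 * (4 a)^3 = -1728 * (4*19)^3 mod 53 = 47
j = 47 * 4^(-1) mod 53 = 25

j = 25 (mod 53)


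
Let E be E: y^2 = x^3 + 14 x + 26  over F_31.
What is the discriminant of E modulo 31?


4 a^3 + 27 b^2 = 4*14^3 + 27*26^2 = 10976 + 18252 = 29228
Delta = -16 * (29228) = -467648
Delta mod 31 = 18

Delta = 18 (mod 31)


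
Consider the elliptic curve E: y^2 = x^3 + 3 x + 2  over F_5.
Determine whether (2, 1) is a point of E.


Check whether y^2 = x^3 + 3 x + 2 (mod 5) for (x, y) = (2, 1).
LHS: y^2 = 1^2 mod 5 = 1
RHS: x^3 + 3 x + 2 = 2^3 + 3*2 + 2 mod 5 = 1
LHS = RHS

Yes, on the curve


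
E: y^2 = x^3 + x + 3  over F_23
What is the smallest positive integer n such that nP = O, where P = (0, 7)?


Compute successive multiples of P until we hit O:
  1P = (0, 7)
  2P = (2, 6)
  3P = (4, 18)
  4P = (5, 8)
  5P = (7, 10)
  6P = (19, 21)
  7P = (22, 1)
  8P = (14, 1)
  ... (continuing to 27P)
  27P = O

ord(P) = 27


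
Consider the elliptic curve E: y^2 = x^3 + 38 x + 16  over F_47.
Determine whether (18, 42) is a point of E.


Check whether y^2 = x^3 + 38 x + 16 (mod 47) for (x, y) = (18, 42).
LHS: y^2 = 42^2 mod 47 = 25
RHS: x^3 + 38 x + 16 = 18^3 + 38*18 + 16 mod 47 = 46
LHS != RHS

No, not on the curve


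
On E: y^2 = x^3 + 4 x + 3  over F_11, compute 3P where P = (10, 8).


k = 3 = 11_2 (binary, LSB first: 11)
Double-and-add from P = (10, 8):
  bit 0 = 1: acc = O + (10, 8) = (10, 8)
  bit 1 = 1: acc = (10, 8) + (0, 6) = (5, 4)

3P = (5, 4)


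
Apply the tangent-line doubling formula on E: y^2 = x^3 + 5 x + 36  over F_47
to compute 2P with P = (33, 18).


Doubling: s = (3 x1^2 + a) / (2 y1)
s = (3*33^2 + 5) / (2*18) mod 47 = 23
x3 = s^2 - 2 x1 mod 47 = 23^2 - 2*33 = 40
y3 = s (x1 - x3) - y1 mod 47 = 23 * (33 - 40) - 18 = 9

2P = (40, 9)


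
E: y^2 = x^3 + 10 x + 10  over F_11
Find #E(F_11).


For each x in F_11, count y with y^2 = x^3 + 10 x + 10 mod 11:
  x = 2: RHS = 5, y in [4, 7]  -> 2 point(s)
  x = 3: RHS = 1, y in [1, 10]  -> 2 point(s)
  x = 4: RHS = 4, y in [2, 9]  -> 2 point(s)
  x = 5: RHS = 9, y in [3, 8]  -> 2 point(s)
  x = 6: RHS = 0, y in [0]  -> 1 point(s)
  x = 7: RHS = 5, y in [4, 7]  -> 2 point(s)
  x = 9: RHS = 4, y in [2, 9]  -> 2 point(s)
Affine points: 13. Add the point at infinity: total = 14.

#E(F_11) = 14


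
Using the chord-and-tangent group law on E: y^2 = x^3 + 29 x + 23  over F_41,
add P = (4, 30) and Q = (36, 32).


P != Q, so use the chord formula.
s = (y2 - y1) / (x2 - x1) = (2) / (32) mod 41 = 18
x3 = s^2 - x1 - x2 mod 41 = 18^2 - 4 - 36 = 38
y3 = s (x1 - x3) - y1 mod 41 = 18 * (4 - 38) - 30 = 14

P + Q = (38, 14)


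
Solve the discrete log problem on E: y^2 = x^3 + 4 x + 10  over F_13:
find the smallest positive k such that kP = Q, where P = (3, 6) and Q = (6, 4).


Enumerate multiples of P until we hit Q = (6, 4):
  1P = (3, 6)
  2P = (6, 9)
  3P = (5, 5)
  4P = (2, 0)
  5P = (5, 8)
  6P = (6, 4)
Match found at i = 6.

k = 6


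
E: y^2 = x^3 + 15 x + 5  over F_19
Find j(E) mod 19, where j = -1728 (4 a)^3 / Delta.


Delta = -16(4 a^3 + 27 b^2) mod 19 = 3
-1728 * (4 a)^3 = -1728 * (4*15)^3 mod 19 = 8
j = 8 * 3^(-1) mod 19 = 9

j = 9 (mod 19)


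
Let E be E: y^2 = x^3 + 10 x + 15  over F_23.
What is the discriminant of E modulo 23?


4 a^3 + 27 b^2 = 4*10^3 + 27*15^2 = 4000 + 6075 = 10075
Delta = -16 * (10075) = -161200
Delta mod 23 = 7

Delta = 7 (mod 23)


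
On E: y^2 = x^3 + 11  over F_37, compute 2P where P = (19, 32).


Doubling: s = (3 x1^2 + a) / (2 y1)
s = (3*19^2 + 0) / (2*32) mod 37 = 36
x3 = s^2 - 2 x1 mod 37 = 36^2 - 2*19 = 0
y3 = s (x1 - x3) - y1 mod 37 = 36 * (19 - 0) - 32 = 23

2P = (0, 23)


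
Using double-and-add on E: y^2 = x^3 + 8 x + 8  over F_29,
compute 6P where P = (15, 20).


k = 6 = 110_2 (binary, LSB first: 011)
Double-and-add from P = (15, 20):
  bit 0 = 0: acc unchanged = O
  bit 1 = 1: acc = O + (27, 10) = (27, 10)
  bit 2 = 1: acc = (27, 10) + (5, 12) = (3, 1)

6P = (3, 1)


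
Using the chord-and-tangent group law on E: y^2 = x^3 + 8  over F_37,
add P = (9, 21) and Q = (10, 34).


P != Q, so use the chord formula.
s = (y2 - y1) / (x2 - x1) = (13) / (1) mod 37 = 13
x3 = s^2 - x1 - x2 mod 37 = 13^2 - 9 - 10 = 2
y3 = s (x1 - x3) - y1 mod 37 = 13 * (9 - 2) - 21 = 33

P + Q = (2, 33)


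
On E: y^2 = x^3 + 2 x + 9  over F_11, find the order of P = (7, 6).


Compute successive multiples of P until we hit O:
  1P = (7, 6)
  2P = (0, 3)
  3P = (8, 3)
  4P = (5, 10)
  5P = (3, 8)
  6P = (4, 9)
  7P = (1, 10)
  8P = (1, 1)
  ... (continuing to 15P)
  15P = O

ord(P) = 15


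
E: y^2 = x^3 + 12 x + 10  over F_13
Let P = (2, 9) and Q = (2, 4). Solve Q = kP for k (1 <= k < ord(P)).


Enumerate multiples of P until we hit Q = (2, 4):
  1P = (2, 9)
  2P = (5, 0)
  3P = (2, 4)
Match found at i = 3.

k = 3


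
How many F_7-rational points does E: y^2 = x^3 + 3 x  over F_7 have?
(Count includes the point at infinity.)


For each x in F_7, count y with y^2 = x^3 + 3 x + 0 mod 7:
  x = 0: RHS = 0, y in [0]  -> 1 point(s)
  x = 1: RHS = 4, y in [2, 5]  -> 2 point(s)
  x = 2: RHS = 0, y in [0]  -> 1 point(s)
  x = 3: RHS = 1, y in [1, 6]  -> 2 point(s)
  x = 5: RHS = 0, y in [0]  -> 1 point(s)
Affine points: 7. Add the point at infinity: total = 8.

#E(F_7) = 8


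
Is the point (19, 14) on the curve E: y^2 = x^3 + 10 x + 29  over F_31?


Check whether y^2 = x^3 + 10 x + 29 (mod 31) for (x, y) = (19, 14).
LHS: y^2 = 14^2 mod 31 = 10
RHS: x^3 + 10 x + 29 = 19^3 + 10*19 + 29 mod 31 = 10
LHS = RHS

Yes, on the curve


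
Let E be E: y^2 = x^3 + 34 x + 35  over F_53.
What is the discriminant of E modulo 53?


4 a^3 + 27 b^2 = 4*34^3 + 27*35^2 = 157216 + 33075 = 190291
Delta = -16 * (190291) = -3044656
Delta mod 53 = 35

Delta = 35 (mod 53)


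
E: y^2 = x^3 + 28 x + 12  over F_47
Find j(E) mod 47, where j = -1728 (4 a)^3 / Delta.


Delta = -16(4 a^3 + 27 b^2) mod 47 = 16
-1728 * (4 a)^3 = -1728 * (4*28)^3 mod 47 = 44
j = 44 * 16^(-1) mod 47 = 38

j = 38 (mod 47)


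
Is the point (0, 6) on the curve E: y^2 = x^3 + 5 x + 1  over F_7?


Check whether y^2 = x^3 + 5 x + 1 (mod 7) for (x, y) = (0, 6).
LHS: y^2 = 6^2 mod 7 = 1
RHS: x^3 + 5 x + 1 = 0^3 + 5*0 + 1 mod 7 = 1
LHS = RHS

Yes, on the curve


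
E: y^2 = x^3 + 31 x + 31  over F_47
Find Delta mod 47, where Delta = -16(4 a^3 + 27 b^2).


4 a^3 + 27 b^2 = 4*31^3 + 27*31^2 = 119164 + 25947 = 145111
Delta = -16 * (145111) = -2321776
Delta mod 47 = 24

Delta = 24 (mod 47)


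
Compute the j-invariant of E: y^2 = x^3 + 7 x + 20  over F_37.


Delta = -16(4 a^3 + 27 b^2) mod 37 = 16
-1728 * (4 a)^3 = -1728 * (4*7)^3 mod 37 = 10
j = 10 * 16^(-1) mod 37 = 33

j = 33 (mod 37)


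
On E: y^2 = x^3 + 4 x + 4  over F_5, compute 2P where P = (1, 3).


k = 2 = 10_2 (binary, LSB first: 01)
Double-and-add from P = (1, 3):
  bit 0 = 0: acc unchanged = O
  bit 1 = 1: acc = O + (2, 0) = (2, 0)

2P = (2, 0)


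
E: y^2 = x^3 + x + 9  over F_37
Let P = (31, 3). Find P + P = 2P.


Doubling: s = (3 x1^2 + a) / (2 y1)
s = (3*31^2 + 1) / (2*3) mod 37 = 12
x3 = s^2 - 2 x1 mod 37 = 12^2 - 2*31 = 8
y3 = s (x1 - x3) - y1 mod 37 = 12 * (31 - 8) - 3 = 14

2P = (8, 14)


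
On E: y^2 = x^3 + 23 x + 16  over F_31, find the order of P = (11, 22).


Compute successive multiples of P until we hit O:
  1P = (11, 22)
  2P = (23, 8)
  3P = (13, 1)
  4P = (1, 28)
  5P = (2, 16)
  6P = (15, 27)
  7P = (24, 16)
  8P = (3, 22)
  ... (continuing to 30P)
  30P = O

ord(P) = 30


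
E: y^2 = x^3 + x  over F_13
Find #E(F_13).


For each x in F_13, count y with y^2 = x^3 + 1 x + 0 mod 13:
  x = 0: RHS = 0, y in [0]  -> 1 point(s)
  x = 2: RHS = 10, y in [6, 7]  -> 2 point(s)
  x = 3: RHS = 4, y in [2, 11]  -> 2 point(s)
  x = 4: RHS = 3, y in [4, 9]  -> 2 point(s)
  x = 5: RHS = 0, y in [0]  -> 1 point(s)
  x = 6: RHS = 1, y in [1, 12]  -> 2 point(s)
  x = 7: RHS = 12, y in [5, 8]  -> 2 point(s)
  x = 8: RHS = 0, y in [0]  -> 1 point(s)
  x = 9: RHS = 10, y in [6, 7]  -> 2 point(s)
  x = 10: RHS = 9, y in [3, 10]  -> 2 point(s)
  x = 11: RHS = 3, y in [4, 9]  -> 2 point(s)
Affine points: 19. Add the point at infinity: total = 20.

#E(F_13) = 20


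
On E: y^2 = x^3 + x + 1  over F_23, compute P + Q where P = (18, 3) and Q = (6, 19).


P != Q, so use the chord formula.
s = (y2 - y1) / (x2 - x1) = (16) / (11) mod 23 = 14
x3 = s^2 - x1 - x2 mod 23 = 14^2 - 18 - 6 = 11
y3 = s (x1 - x3) - y1 mod 23 = 14 * (18 - 11) - 3 = 3

P + Q = (11, 3)


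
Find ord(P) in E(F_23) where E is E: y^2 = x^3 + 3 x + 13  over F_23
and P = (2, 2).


Compute successive multiples of P until we hit O:
  1P = (2, 2)
  2P = (0, 17)
  3P = (14, 19)
  4P = (13, 15)
  5P = (17, 20)
  6P = (22, 20)
  7P = (12, 12)
  8P = (10, 13)
  ... (continuing to 26P)
  26P = O

ord(P) = 26


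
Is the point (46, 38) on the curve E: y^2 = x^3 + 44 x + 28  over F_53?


Check whether y^2 = x^3 + 44 x + 28 (mod 53) for (x, y) = (46, 38).
LHS: y^2 = 38^2 mod 53 = 13
RHS: x^3 + 44 x + 28 = 46^3 + 44*46 + 28 mod 53 = 13
LHS = RHS

Yes, on the curve


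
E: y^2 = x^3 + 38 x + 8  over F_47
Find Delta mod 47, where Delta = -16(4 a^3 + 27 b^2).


4 a^3 + 27 b^2 = 4*38^3 + 27*8^2 = 219488 + 1728 = 221216
Delta = -16 * (221216) = -3539456
Delta mod 47 = 20

Delta = 20 (mod 47)


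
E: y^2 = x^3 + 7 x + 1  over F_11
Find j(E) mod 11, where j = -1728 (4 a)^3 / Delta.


Delta = -16(4 a^3 + 27 b^2) mod 11 = 1
-1728 * (4 a)^3 = -1728 * (4*7)^3 mod 11 = 4
j = 4 * 1^(-1) mod 11 = 4

j = 4 (mod 11)


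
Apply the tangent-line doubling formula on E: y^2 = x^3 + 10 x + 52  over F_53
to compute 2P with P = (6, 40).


Doubling: s = (3 x1^2 + a) / (2 y1)
s = (3*6^2 + 10) / (2*40) mod 53 = 24
x3 = s^2 - 2 x1 mod 53 = 24^2 - 2*6 = 34
y3 = s (x1 - x3) - y1 mod 53 = 24 * (6 - 34) - 40 = 30

2P = (34, 30)


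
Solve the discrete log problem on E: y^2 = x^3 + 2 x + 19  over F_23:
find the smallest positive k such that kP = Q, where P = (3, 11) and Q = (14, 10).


Enumerate multiples of P until we hit Q = (14, 10):
  1P = (3, 11)
  2P = (7, 13)
  3P = (19, 4)
  4P = (2, 13)
  5P = (22, 4)
  6P = (14, 10)
Match found at i = 6.

k = 6


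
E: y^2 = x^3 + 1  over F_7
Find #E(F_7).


For each x in F_7, count y with y^2 = x^3 + 0 x + 1 mod 7:
  x = 0: RHS = 1, y in [1, 6]  -> 2 point(s)
  x = 1: RHS = 2, y in [3, 4]  -> 2 point(s)
  x = 2: RHS = 2, y in [3, 4]  -> 2 point(s)
  x = 3: RHS = 0, y in [0]  -> 1 point(s)
  x = 4: RHS = 2, y in [3, 4]  -> 2 point(s)
  x = 5: RHS = 0, y in [0]  -> 1 point(s)
  x = 6: RHS = 0, y in [0]  -> 1 point(s)
Affine points: 11. Add the point at infinity: total = 12.

#E(F_7) = 12


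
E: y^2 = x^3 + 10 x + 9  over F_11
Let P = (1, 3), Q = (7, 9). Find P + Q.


P != Q, so use the chord formula.
s = (y2 - y1) / (x2 - x1) = (6) / (6) mod 11 = 1
x3 = s^2 - x1 - x2 mod 11 = 1^2 - 1 - 7 = 4
y3 = s (x1 - x3) - y1 mod 11 = 1 * (1 - 4) - 3 = 5

P + Q = (4, 5)


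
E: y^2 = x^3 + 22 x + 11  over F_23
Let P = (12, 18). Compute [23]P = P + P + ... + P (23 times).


k = 23 = 10111_2 (binary, LSB first: 11101)
Double-and-add from P = (12, 18):
  bit 0 = 1: acc = O + (12, 18) = (12, 18)
  bit 1 = 1: acc = (12, 18) + (15, 17) = (14, 21)
  bit 2 = 1: acc = (14, 21) + (5, 4) = (7, 5)
  bit 3 = 0: acc unchanged = (7, 5)
  bit 4 = 1: acc = (7, 5) + (9, 8) = (15, 6)

23P = (15, 6)


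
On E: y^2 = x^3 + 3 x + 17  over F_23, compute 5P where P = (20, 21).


k = 5 = 101_2 (binary, LSB first: 101)
Double-and-add from P = (20, 21):
  bit 0 = 1: acc = O + (20, 21) = (20, 21)
  bit 1 = 0: acc unchanged = (20, 21)
  bit 2 = 1: acc = (20, 21) + (8, 22) = (22, 6)

5P = (22, 6)


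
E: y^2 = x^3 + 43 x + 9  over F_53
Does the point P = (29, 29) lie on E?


Check whether y^2 = x^3 + 43 x + 9 (mod 53) for (x, y) = (29, 29).
LHS: y^2 = 29^2 mod 53 = 46
RHS: x^3 + 43 x + 9 = 29^3 + 43*29 + 9 mod 53 = 46
LHS = RHS

Yes, on the curve


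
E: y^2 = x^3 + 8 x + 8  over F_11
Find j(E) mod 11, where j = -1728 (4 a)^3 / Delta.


Delta = -16(4 a^3 + 27 b^2) mod 11 = 7
-1728 * (4 a)^3 = -1728 * (4*8)^3 mod 11 = 1
j = 1 * 7^(-1) mod 11 = 8

j = 8 (mod 11)


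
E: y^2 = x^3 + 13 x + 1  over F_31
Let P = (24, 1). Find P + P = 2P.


Doubling: s = (3 x1^2 + a) / (2 y1)
s = (3*24^2 + 13) / (2*1) mod 31 = 18
x3 = s^2 - 2 x1 mod 31 = 18^2 - 2*24 = 28
y3 = s (x1 - x3) - y1 mod 31 = 18 * (24 - 28) - 1 = 20

2P = (28, 20)


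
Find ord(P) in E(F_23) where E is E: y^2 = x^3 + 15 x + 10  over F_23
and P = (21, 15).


Compute successive multiples of P until we hit O:
  1P = (21, 15)
  2P = (17, 7)
  3P = (12, 3)
  4P = (2, 18)
  5P = (2, 5)
  6P = (12, 20)
  7P = (17, 16)
  8P = (21, 8)
  ... (continuing to 9P)
  9P = O

ord(P) = 9


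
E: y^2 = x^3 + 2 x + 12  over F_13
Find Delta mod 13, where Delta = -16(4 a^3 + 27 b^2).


4 a^3 + 27 b^2 = 4*2^3 + 27*12^2 = 32 + 3888 = 3920
Delta = -16 * (3920) = -62720
Delta mod 13 = 5

Delta = 5 (mod 13)


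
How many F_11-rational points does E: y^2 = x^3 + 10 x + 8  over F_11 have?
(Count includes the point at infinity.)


For each x in F_11, count y with y^2 = x^3 + 10 x + 8 mod 11:
  x = 2: RHS = 3, y in [5, 6]  -> 2 point(s)
  x = 6: RHS = 9, y in [3, 8]  -> 2 point(s)
  x = 7: RHS = 3, y in [5, 6]  -> 2 point(s)
Affine points: 6. Add the point at infinity: total = 7.

#E(F_11) = 7


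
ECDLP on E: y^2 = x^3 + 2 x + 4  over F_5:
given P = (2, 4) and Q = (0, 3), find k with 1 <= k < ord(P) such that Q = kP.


Enumerate multiples of P until we hit Q = (0, 3):
  1P = (2, 4)
  2P = (0, 2)
  3P = (4, 4)
  4P = (4, 1)
  5P = (0, 3)
Match found at i = 5.

k = 5


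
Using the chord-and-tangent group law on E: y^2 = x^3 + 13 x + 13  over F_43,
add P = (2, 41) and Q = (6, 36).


P != Q, so use the chord formula.
s = (y2 - y1) / (x2 - x1) = (38) / (4) mod 43 = 31
x3 = s^2 - x1 - x2 mod 43 = 31^2 - 2 - 6 = 7
y3 = s (x1 - x3) - y1 mod 43 = 31 * (2 - 7) - 41 = 19

P + Q = (7, 19)


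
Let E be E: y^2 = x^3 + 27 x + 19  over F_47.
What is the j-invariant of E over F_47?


Delta = -16(4 a^3 + 27 b^2) mod 47 = 23
-1728 * (4 a)^3 = -1728 * (4*27)^3 mod 47 = 10
j = 10 * 23^(-1) mod 47 = 27

j = 27 (mod 47)


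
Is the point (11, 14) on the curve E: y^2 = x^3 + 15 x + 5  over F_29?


Check whether y^2 = x^3 + 15 x + 5 (mod 29) for (x, y) = (11, 14).
LHS: y^2 = 14^2 mod 29 = 22
RHS: x^3 + 15 x + 5 = 11^3 + 15*11 + 5 mod 29 = 22
LHS = RHS

Yes, on the curve


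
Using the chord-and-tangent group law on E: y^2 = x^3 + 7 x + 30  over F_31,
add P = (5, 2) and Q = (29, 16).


P != Q, so use the chord formula.
s = (y2 - y1) / (x2 - x1) = (14) / (24) mod 31 = 29
x3 = s^2 - x1 - x2 mod 31 = 29^2 - 5 - 29 = 1
y3 = s (x1 - x3) - y1 mod 31 = 29 * (5 - 1) - 2 = 21

P + Q = (1, 21)


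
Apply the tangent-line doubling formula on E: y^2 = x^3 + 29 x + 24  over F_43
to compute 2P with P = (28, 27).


Doubling: s = (3 x1^2 + a) / (2 y1)
s = (3*28^2 + 29) / (2*27) mod 43 = 21
x3 = s^2 - 2 x1 mod 43 = 21^2 - 2*28 = 41
y3 = s (x1 - x3) - y1 mod 43 = 21 * (28 - 41) - 27 = 1

2P = (41, 1)


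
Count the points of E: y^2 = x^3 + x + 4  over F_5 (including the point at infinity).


For each x in F_5, count y with y^2 = x^3 + 1 x + 4 mod 5:
  x = 0: RHS = 4, y in [2, 3]  -> 2 point(s)
  x = 1: RHS = 1, y in [1, 4]  -> 2 point(s)
  x = 2: RHS = 4, y in [2, 3]  -> 2 point(s)
  x = 3: RHS = 4, y in [2, 3]  -> 2 point(s)
Affine points: 8. Add the point at infinity: total = 9.

#E(F_5) = 9


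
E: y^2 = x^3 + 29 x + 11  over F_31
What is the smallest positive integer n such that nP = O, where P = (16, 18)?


Compute successive multiples of P until we hit O:
  1P = (16, 18)
  2P = (1, 17)
  3P = (18, 17)
  4P = (5, 23)
  5P = (12, 14)
  6P = (4, 25)
  7P = (15, 15)
  8P = (9, 3)
  ... (continuing to 27P)
  27P = O

ord(P) = 27


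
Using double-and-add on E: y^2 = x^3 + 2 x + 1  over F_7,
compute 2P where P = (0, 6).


k = 2 = 10_2 (binary, LSB first: 01)
Double-and-add from P = (0, 6):
  bit 0 = 0: acc unchanged = O
  bit 1 = 1: acc = O + (1, 2) = (1, 2)

2P = (1, 2)


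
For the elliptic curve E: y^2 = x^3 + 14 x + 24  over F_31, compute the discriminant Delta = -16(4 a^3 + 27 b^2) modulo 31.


4 a^3 + 27 b^2 = 4*14^3 + 27*24^2 = 10976 + 15552 = 26528
Delta = -16 * (26528) = -424448
Delta mod 31 = 4

Delta = 4 (mod 31)


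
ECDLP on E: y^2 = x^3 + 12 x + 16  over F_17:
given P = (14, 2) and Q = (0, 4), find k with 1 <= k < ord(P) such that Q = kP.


Enumerate multiples of P until we hit Q = (0, 4):
  1P = (14, 2)
  2P = (15, 1)
  3P = (6, 7)
  4P = (12, 1)
  5P = (4, 3)
  6P = (7, 16)
  7P = (0, 4)
Match found at i = 7.

k = 7


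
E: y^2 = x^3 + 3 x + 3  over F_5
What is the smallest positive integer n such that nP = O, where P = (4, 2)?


Compute successive multiples of P until we hit O:
  1P = (4, 2)
  2P = (3, 2)
  3P = (3, 3)
  4P = (4, 3)
  5P = O

ord(P) = 5


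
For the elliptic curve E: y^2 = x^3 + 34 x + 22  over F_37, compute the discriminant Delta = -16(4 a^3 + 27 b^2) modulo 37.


4 a^3 + 27 b^2 = 4*34^3 + 27*22^2 = 157216 + 13068 = 170284
Delta = -16 * (170284) = -2724544
Delta mod 37 = 25

Delta = 25 (mod 37)
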